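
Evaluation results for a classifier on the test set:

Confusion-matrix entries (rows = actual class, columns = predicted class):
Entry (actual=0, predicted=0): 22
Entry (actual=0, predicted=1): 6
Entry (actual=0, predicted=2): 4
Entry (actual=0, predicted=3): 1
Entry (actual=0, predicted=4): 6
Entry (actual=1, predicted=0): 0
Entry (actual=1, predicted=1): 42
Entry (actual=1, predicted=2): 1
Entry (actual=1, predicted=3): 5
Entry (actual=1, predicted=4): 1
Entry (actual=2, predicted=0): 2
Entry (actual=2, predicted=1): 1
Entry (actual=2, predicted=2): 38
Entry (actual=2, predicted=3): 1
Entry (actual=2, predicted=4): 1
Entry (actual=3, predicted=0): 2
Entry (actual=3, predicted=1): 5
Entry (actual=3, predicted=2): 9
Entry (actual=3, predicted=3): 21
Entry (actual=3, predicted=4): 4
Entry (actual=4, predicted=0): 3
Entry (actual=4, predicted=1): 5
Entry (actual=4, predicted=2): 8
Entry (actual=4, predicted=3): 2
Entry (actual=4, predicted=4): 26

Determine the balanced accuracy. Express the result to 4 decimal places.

Balanced accuracy = mean of per-class recall.
  0: recall = 22/39 = 0.56410
  1: recall = 42/49 = 0.85714
  2: recall = 38/43 = 0.88372
  3: recall = 21/41 = 0.51220
  4: recall = 26/44 = 0.59091
Mean = (0.56410 + 0.85714 + 0.88372 + 0.51220 + 0.59091) / 5 = 0.6816

0.6816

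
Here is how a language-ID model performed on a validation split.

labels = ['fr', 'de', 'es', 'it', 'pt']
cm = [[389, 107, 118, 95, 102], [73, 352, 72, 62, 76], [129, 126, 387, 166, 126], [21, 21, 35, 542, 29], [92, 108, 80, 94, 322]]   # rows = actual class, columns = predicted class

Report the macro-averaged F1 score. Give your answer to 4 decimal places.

Per-class F1 score (2·TP/(2·TP+FP+FN)):
  fr: TP=389, FP=73+129+21+92=315, FN=107+118+95+102=422 → 778/1515 = 0.51353
  de: TP=352, FP=107+126+21+108=362, FN=73+72+62+76=283 → 704/1349 = 0.52187
  es: TP=387, FP=118+72+35+80=305, FN=129+126+166+126=547 → 774/1626 = 0.47601
  it: TP=542, FP=95+62+166+94=417, FN=21+21+35+29=106 → 1084/1607 = 0.67455
  pt: TP=322, FP=102+76+126+29=333, FN=92+108+80+94=374 → 644/1351 = 0.47668
Macro-F1 score = mean = (0.51353 + 0.52187 + 0.47601 + 0.67455 + 0.47668) / 5 = 0.5325

0.5325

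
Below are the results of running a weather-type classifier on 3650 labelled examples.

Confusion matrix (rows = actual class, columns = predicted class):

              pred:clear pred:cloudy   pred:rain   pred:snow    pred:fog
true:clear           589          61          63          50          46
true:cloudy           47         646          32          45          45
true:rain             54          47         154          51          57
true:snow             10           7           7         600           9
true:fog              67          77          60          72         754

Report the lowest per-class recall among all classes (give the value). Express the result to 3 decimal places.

Per-class recall (TP/(TP+FN)):
  clear: TP=589, FN=61+63+50+46=220 → 589/809 = 0.7281
  cloudy: TP=646, FN=47+32+45+45=169 → 646/815 = 0.7926
  rain: TP=154, FN=54+47+51+57=209 → 154/363 = 0.4242
  snow: TP=600, FN=10+7+7+9=33 → 600/633 = 0.9479
  fog: TP=754, FN=67+77+60+72=276 → 754/1030 = 0.7320
Lowest is class 'rain' with recall = 0.424.

0.424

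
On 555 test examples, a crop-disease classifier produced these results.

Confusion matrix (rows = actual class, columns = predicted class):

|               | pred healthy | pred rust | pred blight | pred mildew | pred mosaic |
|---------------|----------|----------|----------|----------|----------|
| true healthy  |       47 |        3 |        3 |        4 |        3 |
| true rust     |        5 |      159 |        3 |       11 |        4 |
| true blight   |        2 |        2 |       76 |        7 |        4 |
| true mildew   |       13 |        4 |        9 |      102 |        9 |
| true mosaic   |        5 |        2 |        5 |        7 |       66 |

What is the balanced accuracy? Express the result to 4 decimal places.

0.8026

Balanced accuracy = mean of per-class recall.
  healthy: recall = 47/60 = 0.78333
  rust: recall = 159/182 = 0.87363
  blight: recall = 76/91 = 0.83516
  mildew: recall = 102/137 = 0.74453
  mosaic: recall = 66/85 = 0.77647
Mean = (0.78333 + 0.87363 + 0.83516 + 0.74453 + 0.77647) / 5 = 0.8026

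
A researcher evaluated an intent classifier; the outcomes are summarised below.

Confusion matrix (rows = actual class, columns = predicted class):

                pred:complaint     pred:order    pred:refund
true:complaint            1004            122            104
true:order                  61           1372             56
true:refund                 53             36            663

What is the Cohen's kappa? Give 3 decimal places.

0.807

Observed agreement pₒ = trace/N = 3039/3471 = 0.8755
Expected agreement pₑ = Σ (rowᵢ·colᵢ)/N² = (1230·1118 + 1489·1530 + 752·823)/3471² = 0.3546
κ = (pₒ − pₑ)/(1 − pₑ) = (0.8755 − 0.3546)/(1 − 0.3546) = 0.807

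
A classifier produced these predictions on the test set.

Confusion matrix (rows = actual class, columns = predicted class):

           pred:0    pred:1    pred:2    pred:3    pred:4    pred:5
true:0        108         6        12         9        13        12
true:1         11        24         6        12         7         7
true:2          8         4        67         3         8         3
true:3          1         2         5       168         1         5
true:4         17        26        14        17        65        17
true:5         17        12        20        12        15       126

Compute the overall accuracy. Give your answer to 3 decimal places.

Accuracy = trace / total = (108+24+67+168+65+126=558) / 860 = 558/860 = 0.649

0.649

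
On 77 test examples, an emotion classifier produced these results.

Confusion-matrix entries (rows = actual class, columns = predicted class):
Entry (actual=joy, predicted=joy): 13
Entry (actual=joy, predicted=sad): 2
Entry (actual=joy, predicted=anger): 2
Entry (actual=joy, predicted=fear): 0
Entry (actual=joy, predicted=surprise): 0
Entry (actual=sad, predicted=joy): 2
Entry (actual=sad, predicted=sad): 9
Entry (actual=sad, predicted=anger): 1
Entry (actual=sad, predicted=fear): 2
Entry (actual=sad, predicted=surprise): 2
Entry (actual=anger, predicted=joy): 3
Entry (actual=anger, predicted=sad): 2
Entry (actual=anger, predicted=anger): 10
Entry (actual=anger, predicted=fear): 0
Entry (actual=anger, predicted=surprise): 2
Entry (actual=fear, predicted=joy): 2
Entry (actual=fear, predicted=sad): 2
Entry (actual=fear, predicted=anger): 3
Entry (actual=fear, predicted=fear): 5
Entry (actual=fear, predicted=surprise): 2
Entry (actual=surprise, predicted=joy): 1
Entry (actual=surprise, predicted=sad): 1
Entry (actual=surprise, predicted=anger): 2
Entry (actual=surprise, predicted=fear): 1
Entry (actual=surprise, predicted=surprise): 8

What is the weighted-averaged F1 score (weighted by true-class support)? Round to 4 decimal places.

Per-class F1 score (2·TP/(2·TP+FP+FN)):
  joy: TP=13, FP=2+3+2+1=8, FN=2+2+0+0=4 → 26/38 = 0.68421
  sad: TP=9, FP=2+2+2+1=7, FN=2+1+2+2=7 → 18/32 = 0.56250
  anger: TP=10, FP=2+1+3+2=8, FN=3+2+0+2=7 → 20/35 = 0.57143
  fear: TP=5, FP=0+2+0+1=3, FN=2+2+3+2=9 → 10/22 = 0.45455
  surprise: TP=8, FP=0+2+2+2=6, FN=1+1+2+1=5 → 16/27 = 0.59259
Weighted-F1 score = Σ (supportᵢ/N)·F1 scoreᵢ with N=77: (17/77)·0.68421 + (16/77)·0.56250 + (17/77)·0.57143 + (14/77)·0.45455 + (13/77)·0.59259 = 0.5768

0.5768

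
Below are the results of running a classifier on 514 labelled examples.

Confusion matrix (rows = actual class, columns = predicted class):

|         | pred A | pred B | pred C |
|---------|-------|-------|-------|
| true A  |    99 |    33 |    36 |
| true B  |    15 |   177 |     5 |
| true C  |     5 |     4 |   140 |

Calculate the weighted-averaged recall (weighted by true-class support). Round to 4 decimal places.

Per-class recall (TP/(TP+FN)):
  A: TP=99, FN=33+36=69 → 99/168 = 0.58929
  B: TP=177, FN=15+5=20 → 177/197 = 0.89848
  C: TP=140, FN=5+4=9 → 140/149 = 0.93960
Weighted-recall = Σ (supportᵢ/N)·recallᵢ with N=514: (168/514)·0.58929 + (197/514)·0.89848 + (149/514)·0.93960 = 0.8093

0.8093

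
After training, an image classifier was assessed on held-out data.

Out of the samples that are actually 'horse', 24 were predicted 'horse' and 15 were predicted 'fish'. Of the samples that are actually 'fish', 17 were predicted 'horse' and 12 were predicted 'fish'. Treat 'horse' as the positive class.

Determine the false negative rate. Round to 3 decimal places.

FNR = FN/(FN+TP) = 15/(15+24) = 0.385

0.385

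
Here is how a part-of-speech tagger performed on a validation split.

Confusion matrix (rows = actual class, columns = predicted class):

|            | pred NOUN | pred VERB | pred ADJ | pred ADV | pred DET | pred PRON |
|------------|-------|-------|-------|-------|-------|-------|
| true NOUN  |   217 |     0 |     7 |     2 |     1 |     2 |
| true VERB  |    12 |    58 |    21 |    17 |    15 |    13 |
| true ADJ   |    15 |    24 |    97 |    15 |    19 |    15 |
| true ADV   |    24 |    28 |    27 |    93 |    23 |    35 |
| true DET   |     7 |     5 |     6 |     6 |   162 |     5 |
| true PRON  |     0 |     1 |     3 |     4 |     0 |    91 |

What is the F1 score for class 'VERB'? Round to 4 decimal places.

0.4603

One-vs-rest for 'VERB': TP = diagonal; FP = other classes predicted 'VERB'; FN = 'VERB' predicted as other.
F1 score = 2·TP/(2·TP+FP+FN).
VERB: TP=58, FP=0+24+28+5+1=58, FN=12+21+17+15+13=78 → 116/252 = 0.46032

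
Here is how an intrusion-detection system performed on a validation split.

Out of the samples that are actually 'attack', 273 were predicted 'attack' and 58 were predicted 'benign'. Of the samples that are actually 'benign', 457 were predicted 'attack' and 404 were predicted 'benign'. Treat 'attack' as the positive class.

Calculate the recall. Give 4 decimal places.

0.8248

Recall = TP/(TP+FN) = 273/(273+58) = 273/331 = 0.8248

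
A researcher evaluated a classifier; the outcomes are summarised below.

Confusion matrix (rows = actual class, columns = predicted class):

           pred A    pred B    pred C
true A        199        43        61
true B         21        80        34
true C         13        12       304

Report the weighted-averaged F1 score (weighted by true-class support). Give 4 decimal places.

Per-class F1 score (2·TP/(2·TP+FP+FN)):
  A: TP=199, FP=21+13=34, FN=43+61=104 → 398/536 = 0.74254
  B: TP=80, FP=43+12=55, FN=21+34=55 → 160/270 = 0.59259
  C: TP=304, FP=61+34=95, FN=13+12=25 → 608/728 = 0.83516
Weighted-F1 score = Σ (supportᵢ/N)·F1 scoreᵢ with N=767: (303/767)·0.74254 + (135/767)·0.59259 + (329/767)·0.83516 = 0.7559

0.7559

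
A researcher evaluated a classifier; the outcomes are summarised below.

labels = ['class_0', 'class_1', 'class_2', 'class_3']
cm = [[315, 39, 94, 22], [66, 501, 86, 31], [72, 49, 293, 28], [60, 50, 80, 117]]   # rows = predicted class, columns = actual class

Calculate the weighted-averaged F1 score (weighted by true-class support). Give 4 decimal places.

0.6464

Per-class F1 score (2·TP/(2·TP+FP+FN)):
  class_0: TP=315, FP=39+94+22=155, FN=66+72+60=198 → 630/983 = 0.64090
  class_1: TP=501, FP=66+86+31=183, FN=39+49+50=138 → 1002/1323 = 0.75737
  class_2: TP=293, FP=72+49+28=149, FN=94+86+80=260 → 586/995 = 0.58894
  class_3: TP=117, FP=60+50+80=190, FN=22+31+28=81 → 234/505 = 0.46337
Weighted-F1 score = Σ (supportᵢ/N)·F1 scoreᵢ with N=1903: (513/1903)·0.64090 + (639/1903)·0.75737 + (553/1903)·0.58894 + (198/1903)·0.46337 = 0.6464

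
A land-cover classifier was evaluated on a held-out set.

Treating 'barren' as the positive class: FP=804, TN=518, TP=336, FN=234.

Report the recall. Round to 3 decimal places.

Recall = TP/(TP+FN) = 336/(336+234) = 336/570 = 0.589

0.589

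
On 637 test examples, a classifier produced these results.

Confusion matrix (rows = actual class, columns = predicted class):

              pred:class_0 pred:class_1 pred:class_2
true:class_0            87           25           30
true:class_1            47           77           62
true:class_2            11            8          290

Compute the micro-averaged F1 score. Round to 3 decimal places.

Micro-averaging pools counts across classes: ΣTP=454, ΣFP=183, ΣFN=183.
Micro-F1 score = 2·TP/(2·TP+FP+FN) on pooled counts = 0.713 (equals overall accuracy in single-label multiclass).

0.713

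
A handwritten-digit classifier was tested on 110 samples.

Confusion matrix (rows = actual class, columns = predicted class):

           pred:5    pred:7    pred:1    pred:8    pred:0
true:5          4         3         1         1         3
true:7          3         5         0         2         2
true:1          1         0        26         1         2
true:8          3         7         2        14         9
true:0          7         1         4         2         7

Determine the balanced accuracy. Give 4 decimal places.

Balanced accuracy = mean of per-class recall.
  5: recall = 4/12 = 0.33333
  7: recall = 5/12 = 0.41667
  1: recall = 26/30 = 0.86667
  8: recall = 14/35 = 0.40000
  0: recall = 7/21 = 0.33333
Mean = (0.33333 + 0.41667 + 0.86667 + 0.40000 + 0.33333) / 5 = 0.4700

0.4700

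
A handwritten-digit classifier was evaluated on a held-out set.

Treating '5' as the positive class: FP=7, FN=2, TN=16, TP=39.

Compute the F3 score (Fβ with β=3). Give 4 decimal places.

Fβ = (1+β²)·TP / ((1+β²)·TP + β²·FN + FP), with β²=9
= 10·39 / (10·39 + 9·2 + 7) = 0.9398

0.9398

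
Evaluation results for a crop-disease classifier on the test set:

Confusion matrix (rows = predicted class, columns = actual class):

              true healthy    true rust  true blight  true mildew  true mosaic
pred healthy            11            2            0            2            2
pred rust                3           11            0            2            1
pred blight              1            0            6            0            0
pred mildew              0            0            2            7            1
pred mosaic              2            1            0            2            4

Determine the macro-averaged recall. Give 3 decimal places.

Per-class recall (TP/(TP+FN)):
  healthy: TP=11, FN=3+1+0+2=6 → 11/17 = 0.6471
  rust: TP=11, FN=2+0+0+1=3 → 11/14 = 0.7857
  blight: TP=6, FN=0+0+2+0=2 → 6/8 = 0.7500
  mildew: TP=7, FN=2+2+0+2=6 → 7/13 = 0.5385
  mosaic: TP=4, FN=2+1+0+1=4 → 4/8 = 0.5000
Macro-recall = mean = (0.6471 + 0.7857 + 0.7500 + 0.5385 + 0.5000) / 5 = 0.644

0.644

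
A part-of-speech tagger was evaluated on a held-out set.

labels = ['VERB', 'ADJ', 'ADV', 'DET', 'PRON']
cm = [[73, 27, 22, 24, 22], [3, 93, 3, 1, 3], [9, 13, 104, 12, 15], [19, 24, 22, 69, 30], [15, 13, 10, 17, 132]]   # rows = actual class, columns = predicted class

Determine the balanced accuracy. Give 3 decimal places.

Balanced accuracy = mean of per-class recall.
  VERB: recall = 73/168 = 0.4345
  ADJ: recall = 93/103 = 0.9029
  ADV: recall = 104/153 = 0.6797
  DET: recall = 69/164 = 0.4207
  PRON: recall = 132/187 = 0.7059
Mean = (0.4345 + 0.9029 + 0.6797 + 0.4207 + 0.7059) / 5 = 0.629

0.629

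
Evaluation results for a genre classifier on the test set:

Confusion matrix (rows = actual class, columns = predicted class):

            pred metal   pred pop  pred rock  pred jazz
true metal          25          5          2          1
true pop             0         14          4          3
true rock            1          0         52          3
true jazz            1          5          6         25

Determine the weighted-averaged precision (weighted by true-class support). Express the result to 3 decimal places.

Per-class precision (TP/(TP+FP)):
  metal: TP=25, FP=0+1+1=2 → 25/27 = 0.9259
  pop: TP=14, FP=5+0+5=10 → 14/24 = 0.5833
  rock: TP=52, FP=2+4+6=12 → 52/64 = 0.8125
  jazz: TP=25, FP=1+3+3=7 → 25/32 = 0.7813
Weighted-precision = Σ (supportᵢ/N)·precisionᵢ with N=147: (33/147)·0.9259 + (21/147)·0.5833 + (56/147)·0.8125 + (37/147)·0.7813 = 0.797

0.797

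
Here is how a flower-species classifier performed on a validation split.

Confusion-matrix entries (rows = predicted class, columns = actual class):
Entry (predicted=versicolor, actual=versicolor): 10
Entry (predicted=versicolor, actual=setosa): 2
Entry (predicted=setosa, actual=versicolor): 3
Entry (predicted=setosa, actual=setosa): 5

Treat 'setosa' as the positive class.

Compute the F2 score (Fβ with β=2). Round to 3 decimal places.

0.694

Fβ = (1+β²)·TP / ((1+β²)·TP + β²·FN + FP), with β²=4
= 5·5 / (5·5 + 4·2 + 3) = 0.694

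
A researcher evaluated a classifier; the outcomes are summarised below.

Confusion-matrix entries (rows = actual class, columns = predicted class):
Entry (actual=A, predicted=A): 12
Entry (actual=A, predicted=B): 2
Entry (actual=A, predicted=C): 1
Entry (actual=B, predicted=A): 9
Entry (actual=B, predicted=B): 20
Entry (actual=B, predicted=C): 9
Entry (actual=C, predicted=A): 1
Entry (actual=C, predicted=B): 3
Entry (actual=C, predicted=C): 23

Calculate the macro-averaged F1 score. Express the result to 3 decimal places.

Per-class F1 score (2·TP/(2·TP+FP+FN)):
  A: TP=12, FP=9+1=10, FN=2+1=3 → 24/37 = 0.6486
  B: TP=20, FP=2+3=5, FN=9+9=18 → 40/63 = 0.6349
  C: TP=23, FP=1+9=10, FN=1+3=4 → 46/60 = 0.7667
Macro-F1 score = mean = (0.6486 + 0.6349 + 0.7667) / 3 = 0.683

0.683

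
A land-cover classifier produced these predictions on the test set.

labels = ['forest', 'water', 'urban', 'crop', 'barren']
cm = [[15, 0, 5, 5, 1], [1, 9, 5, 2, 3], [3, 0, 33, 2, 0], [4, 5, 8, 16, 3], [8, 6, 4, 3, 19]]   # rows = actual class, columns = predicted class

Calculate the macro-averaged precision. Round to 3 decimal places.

Per-class precision (TP/(TP+FP)):
  forest: TP=15, FP=1+3+4+8=16 → 15/31 = 0.4839
  water: TP=9, FP=0+0+5+6=11 → 9/20 = 0.4500
  urban: TP=33, FP=5+5+8+4=22 → 33/55 = 0.6000
  crop: TP=16, FP=5+2+2+3=12 → 16/28 = 0.5714
  barren: TP=19, FP=1+3+0+3=7 → 19/26 = 0.7308
Macro-precision = mean = (0.4839 + 0.4500 + 0.6000 + 0.5714 + 0.7308) / 5 = 0.567

0.567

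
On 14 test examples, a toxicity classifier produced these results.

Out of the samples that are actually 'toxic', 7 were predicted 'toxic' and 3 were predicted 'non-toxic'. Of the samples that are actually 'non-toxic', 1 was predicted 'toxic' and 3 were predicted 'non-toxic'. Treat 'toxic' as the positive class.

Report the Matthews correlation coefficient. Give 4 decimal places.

MCC = (TP·TN − FP·FN) / √((TP+FP)(TP+FN)(TN+FP)(TN+FN))
Numerator = 7·3 − 1·3 = 18
Denominator = √(8·10·4·6) = √1920 = 43.8178
MCC = 18 / 43.8178 = 0.4108

0.4108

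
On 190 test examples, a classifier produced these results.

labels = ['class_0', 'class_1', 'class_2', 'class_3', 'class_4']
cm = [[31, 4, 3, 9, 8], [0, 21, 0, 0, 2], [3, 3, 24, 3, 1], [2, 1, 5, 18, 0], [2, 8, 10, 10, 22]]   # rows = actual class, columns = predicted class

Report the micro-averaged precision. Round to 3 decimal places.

Micro-averaging pools counts across classes: ΣTP=116, ΣFP=74, ΣFN=74.
Micro-precision = TP/(TP+FP) on pooled counts = 0.611 (equals overall accuracy in single-label multiclass).

0.611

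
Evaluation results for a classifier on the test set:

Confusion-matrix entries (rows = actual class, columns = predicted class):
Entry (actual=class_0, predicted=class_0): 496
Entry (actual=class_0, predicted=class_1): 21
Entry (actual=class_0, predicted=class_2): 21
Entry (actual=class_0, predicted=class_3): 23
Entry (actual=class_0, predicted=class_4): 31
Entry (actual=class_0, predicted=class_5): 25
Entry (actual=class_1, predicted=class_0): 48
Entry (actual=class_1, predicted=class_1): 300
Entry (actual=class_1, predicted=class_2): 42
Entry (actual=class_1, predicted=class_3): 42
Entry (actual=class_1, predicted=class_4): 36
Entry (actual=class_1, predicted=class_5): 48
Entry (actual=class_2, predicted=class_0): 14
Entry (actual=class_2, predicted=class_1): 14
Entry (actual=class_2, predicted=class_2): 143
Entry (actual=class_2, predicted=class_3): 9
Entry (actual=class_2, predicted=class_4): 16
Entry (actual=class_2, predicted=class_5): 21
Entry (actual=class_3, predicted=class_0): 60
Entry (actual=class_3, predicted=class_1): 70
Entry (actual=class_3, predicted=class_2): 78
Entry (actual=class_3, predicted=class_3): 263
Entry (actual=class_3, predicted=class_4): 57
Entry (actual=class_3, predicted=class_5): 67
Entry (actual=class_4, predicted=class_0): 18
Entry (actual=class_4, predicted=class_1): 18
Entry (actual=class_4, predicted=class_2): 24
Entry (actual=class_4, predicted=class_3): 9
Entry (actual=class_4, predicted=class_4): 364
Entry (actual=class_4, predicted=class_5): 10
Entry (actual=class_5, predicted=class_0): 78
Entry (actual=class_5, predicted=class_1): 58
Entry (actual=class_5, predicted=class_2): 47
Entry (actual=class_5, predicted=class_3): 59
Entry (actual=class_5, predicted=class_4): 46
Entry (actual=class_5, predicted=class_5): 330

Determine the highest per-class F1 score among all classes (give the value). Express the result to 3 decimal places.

0.745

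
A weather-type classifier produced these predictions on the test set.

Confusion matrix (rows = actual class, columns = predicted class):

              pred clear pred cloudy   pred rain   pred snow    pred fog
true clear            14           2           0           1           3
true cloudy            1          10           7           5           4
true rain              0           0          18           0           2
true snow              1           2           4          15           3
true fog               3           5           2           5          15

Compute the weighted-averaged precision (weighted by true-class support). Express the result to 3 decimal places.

0.587

Per-class precision (TP/(TP+FP)):
  clear: TP=14, FP=1+0+1+3=5 → 14/19 = 0.7368
  cloudy: TP=10, FP=2+0+2+5=9 → 10/19 = 0.5263
  rain: TP=18, FP=0+7+4+2=13 → 18/31 = 0.5806
  snow: TP=15, FP=1+5+0+5=11 → 15/26 = 0.5769
  fog: TP=15, FP=3+4+2+3=12 → 15/27 = 0.5556
Weighted-precision = Σ (supportᵢ/N)·precisionᵢ with N=122: (20/122)·0.7368 + (27/122)·0.5263 + (20/122)·0.5806 + (25/122)·0.5769 + (30/122)·0.5556 = 0.587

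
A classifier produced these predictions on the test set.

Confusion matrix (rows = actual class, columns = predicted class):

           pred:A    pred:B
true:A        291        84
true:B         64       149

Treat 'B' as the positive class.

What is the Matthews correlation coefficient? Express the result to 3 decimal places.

0.467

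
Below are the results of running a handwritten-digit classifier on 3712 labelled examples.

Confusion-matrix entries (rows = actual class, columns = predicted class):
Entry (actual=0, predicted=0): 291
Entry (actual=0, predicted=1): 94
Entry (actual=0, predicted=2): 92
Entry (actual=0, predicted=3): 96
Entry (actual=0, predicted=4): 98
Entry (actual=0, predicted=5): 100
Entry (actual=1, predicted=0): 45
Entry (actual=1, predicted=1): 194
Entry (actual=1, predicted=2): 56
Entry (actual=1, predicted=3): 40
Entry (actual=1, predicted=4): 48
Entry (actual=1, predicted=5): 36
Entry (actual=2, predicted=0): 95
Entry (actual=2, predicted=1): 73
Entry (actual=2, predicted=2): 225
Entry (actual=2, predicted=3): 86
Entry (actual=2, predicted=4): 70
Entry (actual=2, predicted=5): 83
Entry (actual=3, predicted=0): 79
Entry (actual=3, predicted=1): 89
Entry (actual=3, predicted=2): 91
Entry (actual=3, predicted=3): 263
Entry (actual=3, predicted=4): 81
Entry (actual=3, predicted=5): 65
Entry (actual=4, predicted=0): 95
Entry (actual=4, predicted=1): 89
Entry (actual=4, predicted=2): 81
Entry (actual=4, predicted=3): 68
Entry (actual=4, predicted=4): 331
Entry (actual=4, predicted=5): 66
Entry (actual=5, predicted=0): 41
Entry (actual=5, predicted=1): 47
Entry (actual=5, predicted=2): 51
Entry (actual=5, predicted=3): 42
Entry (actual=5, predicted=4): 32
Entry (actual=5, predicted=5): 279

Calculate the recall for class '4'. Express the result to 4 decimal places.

One-vs-rest for '4': TP = diagonal; FP = other classes predicted '4'; FN = '4' predicted as other.
recall = TP/(TP+FN).
4: TP=331, FN=95+89+81+68+66=399 → 331/730 = 0.45342

0.4534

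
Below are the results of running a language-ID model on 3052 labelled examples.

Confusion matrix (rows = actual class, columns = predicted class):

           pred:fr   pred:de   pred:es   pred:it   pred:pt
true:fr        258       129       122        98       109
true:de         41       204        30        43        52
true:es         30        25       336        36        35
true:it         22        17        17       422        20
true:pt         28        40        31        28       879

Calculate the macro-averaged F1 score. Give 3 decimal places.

0.650

Per-class F1 score (2·TP/(2·TP+FP+FN)):
  fr: TP=258, FP=41+30+22+28=121, FN=129+122+98+109=458 → 516/1095 = 0.4712
  de: TP=204, FP=129+25+17+40=211, FN=41+30+43+52=166 → 408/785 = 0.5197
  es: TP=336, FP=122+30+17+31=200, FN=30+25+36+35=126 → 672/998 = 0.6733
  it: TP=422, FP=98+43+36+28=205, FN=22+17+17+20=76 → 844/1125 = 0.7502
  pt: TP=879, FP=109+52+35+20=216, FN=28+40+31+28=127 → 1758/2101 = 0.8367
Macro-F1 score = mean = (0.4712 + 0.5197 + 0.6733 + 0.7502 + 0.8367) / 5 = 0.650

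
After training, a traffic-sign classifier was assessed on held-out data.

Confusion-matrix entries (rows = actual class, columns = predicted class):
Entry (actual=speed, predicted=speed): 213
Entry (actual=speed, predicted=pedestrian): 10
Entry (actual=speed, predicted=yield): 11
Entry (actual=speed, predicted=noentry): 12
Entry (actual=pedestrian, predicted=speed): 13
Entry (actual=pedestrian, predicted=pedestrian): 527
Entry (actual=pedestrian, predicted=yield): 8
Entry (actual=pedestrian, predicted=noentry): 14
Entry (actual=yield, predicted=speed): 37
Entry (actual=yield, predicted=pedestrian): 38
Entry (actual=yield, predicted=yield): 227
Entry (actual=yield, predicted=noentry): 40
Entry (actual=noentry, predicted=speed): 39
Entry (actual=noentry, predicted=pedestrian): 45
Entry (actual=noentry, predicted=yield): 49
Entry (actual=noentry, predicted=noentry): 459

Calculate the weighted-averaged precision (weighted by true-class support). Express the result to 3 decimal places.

Per-class precision (TP/(TP+FP)):
  speed: TP=213, FP=13+37+39=89 → 213/302 = 0.7053
  pedestrian: TP=527, FP=10+38+45=93 → 527/620 = 0.8500
  yield: TP=227, FP=11+8+49=68 → 227/295 = 0.7695
  noentry: TP=459, FP=12+14+40=66 → 459/525 = 0.8743
Weighted-precision = Σ (supportᵢ/N)·precisionᵢ with N=1742: (246/1742)·0.7053 + (562/1742)·0.8500 + (342/1742)·0.7695 + (592/1742)·0.8743 = 0.822

0.822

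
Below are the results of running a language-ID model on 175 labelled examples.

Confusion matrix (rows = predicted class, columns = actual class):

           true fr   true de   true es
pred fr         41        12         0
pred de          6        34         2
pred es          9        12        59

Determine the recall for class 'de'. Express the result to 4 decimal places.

One-vs-rest for 'de': TP = diagonal; FP = other classes predicted 'de'; FN = 'de' predicted as other.
recall = TP/(TP+FN).
de: TP=34, FN=12+12=24 → 34/58 = 0.58621

0.5862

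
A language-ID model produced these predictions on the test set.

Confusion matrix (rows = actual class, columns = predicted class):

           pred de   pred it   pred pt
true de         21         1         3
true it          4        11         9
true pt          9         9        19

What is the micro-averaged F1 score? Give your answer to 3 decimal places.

Micro-averaging pools counts across classes: ΣTP=51, ΣFP=35, ΣFN=35.
Micro-F1 score = 2·TP/(2·TP+FP+FN) on pooled counts = 0.593 (equals overall accuracy in single-label multiclass).

0.593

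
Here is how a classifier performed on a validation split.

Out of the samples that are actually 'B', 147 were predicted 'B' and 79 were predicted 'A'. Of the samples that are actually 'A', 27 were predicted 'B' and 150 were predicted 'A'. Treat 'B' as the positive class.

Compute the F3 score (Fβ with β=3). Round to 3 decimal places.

Fβ = (1+β²)·TP / ((1+β²)·TP + β²·FN + FP), with β²=9
= 10·147 / (10·147 + 9·79 + 27) = 0.666

0.666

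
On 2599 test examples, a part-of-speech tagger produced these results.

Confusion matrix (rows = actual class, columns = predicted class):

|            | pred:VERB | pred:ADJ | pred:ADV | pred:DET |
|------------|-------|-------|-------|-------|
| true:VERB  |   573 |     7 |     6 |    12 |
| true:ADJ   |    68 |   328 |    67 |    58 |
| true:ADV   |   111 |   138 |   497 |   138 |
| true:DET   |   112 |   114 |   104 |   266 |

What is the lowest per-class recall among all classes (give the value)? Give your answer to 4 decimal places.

Per-class recall (TP/(TP+FN)):
  VERB: TP=573, FN=7+6+12=25 → 573/598 = 0.95819
  ADJ: TP=328, FN=68+67+58=193 → 328/521 = 0.62956
  ADV: TP=497, FN=111+138+138=387 → 497/884 = 0.56222
  DET: TP=266, FN=112+114+104=330 → 266/596 = 0.44631
Lowest is class 'DET' with recall = 0.4463.

0.4463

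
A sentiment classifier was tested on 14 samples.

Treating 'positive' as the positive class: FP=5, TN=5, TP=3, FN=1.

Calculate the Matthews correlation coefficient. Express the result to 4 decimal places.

MCC = (TP·TN − FP·FN) / √((TP+FP)(TP+FN)(TN+FP)(TN+FN))
Numerator = 3·5 − 5·1 = 10
Denominator = √(8·4·10·6) = √1920 = 43.8178
MCC = 10 / 43.8178 = 0.2282

0.2282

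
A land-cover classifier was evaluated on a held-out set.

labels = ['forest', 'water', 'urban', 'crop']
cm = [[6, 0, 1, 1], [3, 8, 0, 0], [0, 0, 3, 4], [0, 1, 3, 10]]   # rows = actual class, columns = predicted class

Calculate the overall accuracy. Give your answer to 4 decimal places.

0.6750

Accuracy = trace / total = (6+8+3+10=27) / 40 = 27/40 = 0.6750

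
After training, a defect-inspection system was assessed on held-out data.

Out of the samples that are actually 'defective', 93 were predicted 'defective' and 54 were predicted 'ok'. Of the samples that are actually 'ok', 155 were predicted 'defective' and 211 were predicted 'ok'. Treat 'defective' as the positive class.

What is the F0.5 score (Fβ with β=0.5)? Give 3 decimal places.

0.408

Fβ = (1+β²)·TP / ((1+β²)·TP + β²·FN + FP), with β²=1/4
= 1.25·93 / (1.25·93 + 0.25·54 + 155) = 0.408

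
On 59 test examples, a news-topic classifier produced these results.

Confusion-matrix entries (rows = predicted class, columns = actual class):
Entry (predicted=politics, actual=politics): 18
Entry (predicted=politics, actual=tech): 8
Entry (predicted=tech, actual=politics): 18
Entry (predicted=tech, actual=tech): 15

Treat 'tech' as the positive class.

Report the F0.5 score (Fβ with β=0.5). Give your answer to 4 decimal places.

Fβ = (1+β²)·TP / ((1+β²)·TP + β²·FN + FP), with β²=1/4
= 1.25·15 / (1.25·15 + 0.25·8 + 18) = 0.4839

0.4839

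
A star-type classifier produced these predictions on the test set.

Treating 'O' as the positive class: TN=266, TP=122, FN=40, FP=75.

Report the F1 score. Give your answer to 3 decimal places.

0.680

Precision = TP/(TP+FP) = 122/197 = 0.6193
Recall = TP/(TP+FN) = 122/162 = 0.7531
F1 = 2·TP/(2·TP+FP+FN) = 244/359 = 0.680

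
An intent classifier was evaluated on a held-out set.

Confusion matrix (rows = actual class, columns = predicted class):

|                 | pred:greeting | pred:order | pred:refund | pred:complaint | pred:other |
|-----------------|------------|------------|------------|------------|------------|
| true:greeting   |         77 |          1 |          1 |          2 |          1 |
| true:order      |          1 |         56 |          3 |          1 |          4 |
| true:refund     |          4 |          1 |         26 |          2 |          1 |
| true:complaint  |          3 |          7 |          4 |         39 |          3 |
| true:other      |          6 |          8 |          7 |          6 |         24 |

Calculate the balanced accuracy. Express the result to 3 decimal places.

0.746

Balanced accuracy = mean of per-class recall.
  greeting: recall = 77/82 = 0.9390
  order: recall = 56/65 = 0.8615
  refund: recall = 26/34 = 0.7647
  complaint: recall = 39/56 = 0.6964
  other: recall = 24/51 = 0.4706
Mean = (0.9390 + 0.8615 + 0.7647 + 0.6964 + 0.4706) / 5 = 0.746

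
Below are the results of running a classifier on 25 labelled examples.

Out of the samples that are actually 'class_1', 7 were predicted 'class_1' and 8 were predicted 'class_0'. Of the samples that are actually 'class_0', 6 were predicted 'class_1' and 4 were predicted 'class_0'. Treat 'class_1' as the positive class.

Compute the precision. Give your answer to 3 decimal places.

0.538

Precision = TP/(TP+FP) = 7/(7+6) = 7/13 = 0.538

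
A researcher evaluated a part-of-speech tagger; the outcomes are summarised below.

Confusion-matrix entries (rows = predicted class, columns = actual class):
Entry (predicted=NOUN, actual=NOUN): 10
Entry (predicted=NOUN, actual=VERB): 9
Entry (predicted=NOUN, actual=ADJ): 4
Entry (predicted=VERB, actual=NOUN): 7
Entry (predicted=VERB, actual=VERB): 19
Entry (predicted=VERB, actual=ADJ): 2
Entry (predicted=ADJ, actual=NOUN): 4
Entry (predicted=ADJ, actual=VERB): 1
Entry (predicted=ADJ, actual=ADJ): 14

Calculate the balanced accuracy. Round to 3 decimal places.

0.610

Balanced accuracy = mean of per-class recall.
  NOUN: recall = 10/21 = 0.4762
  VERB: recall = 19/29 = 0.6552
  ADJ: recall = 14/20 = 0.7000
Mean = (0.4762 + 0.6552 + 0.7000) / 3 = 0.610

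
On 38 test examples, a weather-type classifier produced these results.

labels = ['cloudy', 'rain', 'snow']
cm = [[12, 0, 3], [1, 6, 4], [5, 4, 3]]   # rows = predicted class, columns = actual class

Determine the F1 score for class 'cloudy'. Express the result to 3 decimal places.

One-vs-rest for 'cloudy': TP = diagonal; FP = other classes predicted 'cloudy'; FN = 'cloudy' predicted as other.
F1 score = 2·TP/(2·TP+FP+FN).
cloudy: TP=12, FP=0+3=3, FN=1+5=6 → 24/33 = 0.7273

0.727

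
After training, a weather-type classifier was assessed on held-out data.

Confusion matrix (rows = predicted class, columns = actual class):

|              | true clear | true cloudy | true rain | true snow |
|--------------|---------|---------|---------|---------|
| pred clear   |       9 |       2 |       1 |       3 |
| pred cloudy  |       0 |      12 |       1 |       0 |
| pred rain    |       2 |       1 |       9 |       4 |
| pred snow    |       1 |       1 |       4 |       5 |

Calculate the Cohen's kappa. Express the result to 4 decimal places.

0.5143

Observed agreement pₒ = trace/N = 35/55 = 0.63636
Expected agreement pₑ = Σ (rowᵢ·colᵢ)/N² = (12·15 + 16·13 + 15·16 + 12·11)/55² = 0.25124
κ = (pₒ − pₑ)/(1 − pₑ) = (0.63636 − 0.25124)/(1 − 0.25124) = 0.5143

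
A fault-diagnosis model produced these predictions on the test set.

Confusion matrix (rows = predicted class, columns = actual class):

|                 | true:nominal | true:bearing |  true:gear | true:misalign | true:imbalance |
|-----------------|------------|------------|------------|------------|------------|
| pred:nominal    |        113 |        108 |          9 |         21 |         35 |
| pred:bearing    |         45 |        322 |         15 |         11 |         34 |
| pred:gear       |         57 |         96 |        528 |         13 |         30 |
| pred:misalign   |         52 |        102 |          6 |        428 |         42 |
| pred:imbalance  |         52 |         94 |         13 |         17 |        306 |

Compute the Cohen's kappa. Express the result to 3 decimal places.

Observed agreement pₒ = trace/N = 1697/2549 = 0.6658
Expected agreement pₑ = Σ (rowᵢ·colᵢ)/N² = (319·286 + 722·427 + 571·724 + 490·630 + 447·482)/2549² = 0.2058
κ = (pₒ − pₑ)/(1 − pₑ) = (0.6658 − 0.2058)/(1 − 0.2058) = 0.579

0.579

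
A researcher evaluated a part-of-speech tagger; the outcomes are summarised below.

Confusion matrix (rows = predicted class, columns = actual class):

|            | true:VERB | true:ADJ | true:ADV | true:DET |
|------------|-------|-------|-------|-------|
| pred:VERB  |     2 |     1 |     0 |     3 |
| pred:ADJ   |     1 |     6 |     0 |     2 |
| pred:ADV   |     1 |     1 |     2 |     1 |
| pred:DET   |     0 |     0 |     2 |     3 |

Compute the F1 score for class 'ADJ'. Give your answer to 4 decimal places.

0.7059

F1 score = 2·TP/(2·TP+FP+FN).
ADJ: TP=6, FP=1+0+2=3, FN=1+1+0=2 → 12/17 = 0.70588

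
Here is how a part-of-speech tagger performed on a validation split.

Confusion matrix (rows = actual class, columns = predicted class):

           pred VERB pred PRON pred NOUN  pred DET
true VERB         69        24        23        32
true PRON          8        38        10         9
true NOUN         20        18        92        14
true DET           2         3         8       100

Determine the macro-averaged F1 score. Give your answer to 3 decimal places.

0.621

Per-class F1 score (2·TP/(2·TP+FP+FN)):
  VERB: TP=69, FP=8+20+2=30, FN=24+23+32=79 → 138/247 = 0.5587
  PRON: TP=38, FP=24+18+3=45, FN=8+10+9=27 → 76/148 = 0.5135
  NOUN: TP=92, FP=23+10+8=41, FN=20+18+14=52 → 184/277 = 0.6643
  DET: TP=100, FP=32+9+14=55, FN=2+3+8=13 → 200/268 = 0.7463
Macro-F1 score = mean = (0.5587 + 0.5135 + 0.6643 + 0.7463) / 4 = 0.621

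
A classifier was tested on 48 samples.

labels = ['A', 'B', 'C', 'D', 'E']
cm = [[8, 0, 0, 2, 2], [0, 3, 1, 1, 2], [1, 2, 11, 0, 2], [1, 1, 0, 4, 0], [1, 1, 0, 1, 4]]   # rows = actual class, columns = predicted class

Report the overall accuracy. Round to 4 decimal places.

0.6250

Accuracy = trace / total = (8+3+11+4+4=30) / 48 = 30/48 = 0.6250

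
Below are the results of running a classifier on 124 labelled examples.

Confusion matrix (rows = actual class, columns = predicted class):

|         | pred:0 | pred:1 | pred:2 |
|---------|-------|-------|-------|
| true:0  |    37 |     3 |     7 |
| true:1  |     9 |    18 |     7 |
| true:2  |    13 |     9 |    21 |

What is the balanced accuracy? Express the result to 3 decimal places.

Balanced accuracy = mean of per-class recall.
  0: recall = 37/47 = 0.7872
  1: recall = 18/34 = 0.5294
  2: recall = 21/43 = 0.4884
Mean = (0.7872 + 0.5294 + 0.4884) / 3 = 0.602

0.602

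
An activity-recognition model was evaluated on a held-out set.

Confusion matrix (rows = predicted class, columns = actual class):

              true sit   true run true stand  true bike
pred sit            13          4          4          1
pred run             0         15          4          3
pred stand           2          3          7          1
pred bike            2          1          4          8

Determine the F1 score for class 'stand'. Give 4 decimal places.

F1 score = 2·TP/(2·TP+FP+FN).
stand: TP=7, FP=2+3+1=6, FN=4+4+4=12 → 14/32 = 0.43750

0.4375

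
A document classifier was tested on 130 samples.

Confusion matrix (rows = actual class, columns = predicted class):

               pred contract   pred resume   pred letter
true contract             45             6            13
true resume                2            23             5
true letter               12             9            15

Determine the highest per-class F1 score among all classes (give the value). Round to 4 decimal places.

Per-class F1 score (2·TP/(2·TP+FP+FN)):
  contract: TP=45, FP=2+12=14, FN=6+13=19 → 90/123 = 0.73171
  resume: TP=23, FP=6+9=15, FN=2+5=7 → 46/68 = 0.67647
  letter: TP=15, FP=13+5=18, FN=12+9=21 → 30/69 = 0.43478
Highest is class 'contract' with F1 score = 0.7317.

0.7317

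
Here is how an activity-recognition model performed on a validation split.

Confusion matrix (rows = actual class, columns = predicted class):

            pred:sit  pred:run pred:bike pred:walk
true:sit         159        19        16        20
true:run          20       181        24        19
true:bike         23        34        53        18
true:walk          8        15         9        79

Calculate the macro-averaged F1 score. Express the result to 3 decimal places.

0.646

Per-class F1 score (2·TP/(2·TP+FP+FN)):
  sit: TP=159, FP=20+23+8=51, FN=19+16+20=55 → 318/424 = 0.7500
  run: TP=181, FP=19+34+15=68, FN=20+24+19=63 → 362/493 = 0.7343
  bike: TP=53, FP=16+24+9=49, FN=23+34+18=75 → 106/230 = 0.4609
  walk: TP=79, FP=20+19+18=57, FN=8+15+9=32 → 158/247 = 0.6397
Macro-F1 score = mean = (0.7500 + 0.7343 + 0.4609 + 0.6397) / 4 = 0.646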